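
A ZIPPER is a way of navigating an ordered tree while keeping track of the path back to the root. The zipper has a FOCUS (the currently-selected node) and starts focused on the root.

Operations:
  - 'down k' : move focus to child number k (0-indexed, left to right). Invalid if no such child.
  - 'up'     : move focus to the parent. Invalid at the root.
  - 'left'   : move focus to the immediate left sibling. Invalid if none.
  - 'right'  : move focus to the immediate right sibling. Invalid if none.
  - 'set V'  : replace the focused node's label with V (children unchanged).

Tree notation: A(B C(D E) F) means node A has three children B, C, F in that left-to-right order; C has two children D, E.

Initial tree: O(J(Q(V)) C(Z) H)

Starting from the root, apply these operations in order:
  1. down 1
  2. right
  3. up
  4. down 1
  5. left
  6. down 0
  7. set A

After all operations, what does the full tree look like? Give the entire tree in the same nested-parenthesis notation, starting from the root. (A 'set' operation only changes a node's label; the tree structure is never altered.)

Step 1 (down 1): focus=C path=1 depth=1 children=['Z'] left=['J'] right=['H'] parent=O
Step 2 (right): focus=H path=2 depth=1 children=[] left=['J', 'C'] right=[] parent=O
Step 3 (up): focus=O path=root depth=0 children=['J', 'C', 'H'] (at root)
Step 4 (down 1): focus=C path=1 depth=1 children=['Z'] left=['J'] right=['H'] parent=O
Step 5 (left): focus=J path=0 depth=1 children=['Q'] left=[] right=['C', 'H'] parent=O
Step 6 (down 0): focus=Q path=0/0 depth=2 children=['V'] left=[] right=[] parent=J
Step 7 (set A): focus=A path=0/0 depth=2 children=['V'] left=[] right=[] parent=J

Answer: O(J(A(V)) C(Z) H)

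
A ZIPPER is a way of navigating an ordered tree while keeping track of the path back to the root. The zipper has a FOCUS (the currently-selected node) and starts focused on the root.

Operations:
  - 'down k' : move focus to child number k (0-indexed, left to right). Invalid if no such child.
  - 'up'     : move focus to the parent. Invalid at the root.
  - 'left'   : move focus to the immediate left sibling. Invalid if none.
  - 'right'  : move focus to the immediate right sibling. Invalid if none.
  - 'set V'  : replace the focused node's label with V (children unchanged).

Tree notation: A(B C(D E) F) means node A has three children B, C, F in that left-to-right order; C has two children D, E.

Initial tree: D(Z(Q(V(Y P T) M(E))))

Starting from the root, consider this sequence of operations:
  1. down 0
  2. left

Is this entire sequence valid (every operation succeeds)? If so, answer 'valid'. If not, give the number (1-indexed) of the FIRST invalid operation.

Step 1 (down 0): focus=Z path=0 depth=1 children=['Q'] left=[] right=[] parent=D
Step 2 (left): INVALID

Answer: 2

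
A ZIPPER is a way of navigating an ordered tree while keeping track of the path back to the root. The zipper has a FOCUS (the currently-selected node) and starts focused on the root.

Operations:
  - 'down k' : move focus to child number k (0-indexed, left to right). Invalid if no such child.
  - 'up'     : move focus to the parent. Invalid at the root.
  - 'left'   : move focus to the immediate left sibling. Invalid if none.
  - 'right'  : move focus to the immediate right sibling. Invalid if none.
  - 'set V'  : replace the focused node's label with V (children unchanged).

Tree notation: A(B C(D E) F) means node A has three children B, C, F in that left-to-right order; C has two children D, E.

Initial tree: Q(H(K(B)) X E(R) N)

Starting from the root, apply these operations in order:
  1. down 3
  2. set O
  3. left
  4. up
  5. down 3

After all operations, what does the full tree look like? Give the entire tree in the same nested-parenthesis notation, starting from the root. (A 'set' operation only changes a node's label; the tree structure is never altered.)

Answer: Q(H(K(B)) X E(R) O)

Derivation:
Step 1 (down 3): focus=N path=3 depth=1 children=[] left=['H', 'X', 'E'] right=[] parent=Q
Step 2 (set O): focus=O path=3 depth=1 children=[] left=['H', 'X', 'E'] right=[] parent=Q
Step 3 (left): focus=E path=2 depth=1 children=['R'] left=['H', 'X'] right=['O'] parent=Q
Step 4 (up): focus=Q path=root depth=0 children=['H', 'X', 'E', 'O'] (at root)
Step 5 (down 3): focus=O path=3 depth=1 children=[] left=['H', 'X', 'E'] right=[] parent=Q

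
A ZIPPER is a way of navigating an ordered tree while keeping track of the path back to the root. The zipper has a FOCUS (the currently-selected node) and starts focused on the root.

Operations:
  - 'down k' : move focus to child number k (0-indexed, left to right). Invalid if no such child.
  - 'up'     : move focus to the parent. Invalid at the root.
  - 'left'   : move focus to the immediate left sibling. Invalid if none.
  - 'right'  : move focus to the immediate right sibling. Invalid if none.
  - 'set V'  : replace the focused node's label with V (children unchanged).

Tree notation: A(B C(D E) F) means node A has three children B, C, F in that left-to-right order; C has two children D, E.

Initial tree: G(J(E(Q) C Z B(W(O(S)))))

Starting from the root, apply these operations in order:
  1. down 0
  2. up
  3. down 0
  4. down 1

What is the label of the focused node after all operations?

Answer: C

Derivation:
Step 1 (down 0): focus=J path=0 depth=1 children=['E', 'C', 'Z', 'B'] left=[] right=[] parent=G
Step 2 (up): focus=G path=root depth=0 children=['J'] (at root)
Step 3 (down 0): focus=J path=0 depth=1 children=['E', 'C', 'Z', 'B'] left=[] right=[] parent=G
Step 4 (down 1): focus=C path=0/1 depth=2 children=[] left=['E'] right=['Z', 'B'] parent=J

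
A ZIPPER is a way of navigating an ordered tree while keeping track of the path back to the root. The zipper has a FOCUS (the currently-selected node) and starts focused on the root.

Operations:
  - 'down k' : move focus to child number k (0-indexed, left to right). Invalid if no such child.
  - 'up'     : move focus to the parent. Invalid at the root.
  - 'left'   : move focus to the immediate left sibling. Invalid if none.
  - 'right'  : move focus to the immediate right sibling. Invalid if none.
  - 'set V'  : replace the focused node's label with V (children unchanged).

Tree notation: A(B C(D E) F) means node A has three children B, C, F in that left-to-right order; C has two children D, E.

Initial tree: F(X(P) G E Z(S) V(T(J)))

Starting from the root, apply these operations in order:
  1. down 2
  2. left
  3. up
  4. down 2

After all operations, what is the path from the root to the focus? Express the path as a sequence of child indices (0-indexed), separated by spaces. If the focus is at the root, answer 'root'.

Step 1 (down 2): focus=E path=2 depth=1 children=[] left=['X', 'G'] right=['Z', 'V'] parent=F
Step 2 (left): focus=G path=1 depth=1 children=[] left=['X'] right=['E', 'Z', 'V'] parent=F
Step 3 (up): focus=F path=root depth=0 children=['X', 'G', 'E', 'Z', 'V'] (at root)
Step 4 (down 2): focus=E path=2 depth=1 children=[] left=['X', 'G'] right=['Z', 'V'] parent=F

Answer: 2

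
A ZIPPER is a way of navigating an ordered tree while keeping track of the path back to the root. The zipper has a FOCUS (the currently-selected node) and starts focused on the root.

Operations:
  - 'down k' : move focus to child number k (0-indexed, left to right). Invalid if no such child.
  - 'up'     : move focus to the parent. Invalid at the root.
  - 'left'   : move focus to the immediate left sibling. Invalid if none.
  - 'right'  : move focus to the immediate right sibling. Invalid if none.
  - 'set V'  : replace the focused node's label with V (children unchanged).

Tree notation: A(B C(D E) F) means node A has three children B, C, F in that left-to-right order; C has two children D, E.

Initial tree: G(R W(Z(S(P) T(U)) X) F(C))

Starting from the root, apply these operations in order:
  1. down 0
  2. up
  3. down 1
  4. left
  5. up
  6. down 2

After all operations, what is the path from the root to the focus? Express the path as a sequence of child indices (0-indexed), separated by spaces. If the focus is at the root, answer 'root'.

Step 1 (down 0): focus=R path=0 depth=1 children=[] left=[] right=['W', 'F'] parent=G
Step 2 (up): focus=G path=root depth=0 children=['R', 'W', 'F'] (at root)
Step 3 (down 1): focus=W path=1 depth=1 children=['Z', 'X'] left=['R'] right=['F'] parent=G
Step 4 (left): focus=R path=0 depth=1 children=[] left=[] right=['W', 'F'] parent=G
Step 5 (up): focus=G path=root depth=0 children=['R', 'W', 'F'] (at root)
Step 6 (down 2): focus=F path=2 depth=1 children=['C'] left=['R', 'W'] right=[] parent=G

Answer: 2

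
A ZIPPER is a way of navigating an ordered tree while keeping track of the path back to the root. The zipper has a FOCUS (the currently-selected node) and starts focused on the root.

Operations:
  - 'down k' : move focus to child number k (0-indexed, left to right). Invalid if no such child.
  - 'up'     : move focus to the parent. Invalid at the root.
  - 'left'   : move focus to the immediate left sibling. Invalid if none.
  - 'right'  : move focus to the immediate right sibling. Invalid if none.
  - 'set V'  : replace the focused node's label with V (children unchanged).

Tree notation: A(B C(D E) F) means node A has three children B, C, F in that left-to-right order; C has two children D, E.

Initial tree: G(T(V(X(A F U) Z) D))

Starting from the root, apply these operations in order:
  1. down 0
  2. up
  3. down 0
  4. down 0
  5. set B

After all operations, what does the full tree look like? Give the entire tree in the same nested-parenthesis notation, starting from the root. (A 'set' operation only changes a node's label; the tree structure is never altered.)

Step 1 (down 0): focus=T path=0 depth=1 children=['V', 'D'] left=[] right=[] parent=G
Step 2 (up): focus=G path=root depth=0 children=['T'] (at root)
Step 3 (down 0): focus=T path=0 depth=1 children=['V', 'D'] left=[] right=[] parent=G
Step 4 (down 0): focus=V path=0/0 depth=2 children=['X', 'Z'] left=[] right=['D'] parent=T
Step 5 (set B): focus=B path=0/0 depth=2 children=['X', 'Z'] left=[] right=['D'] parent=T

Answer: G(T(B(X(A F U) Z) D))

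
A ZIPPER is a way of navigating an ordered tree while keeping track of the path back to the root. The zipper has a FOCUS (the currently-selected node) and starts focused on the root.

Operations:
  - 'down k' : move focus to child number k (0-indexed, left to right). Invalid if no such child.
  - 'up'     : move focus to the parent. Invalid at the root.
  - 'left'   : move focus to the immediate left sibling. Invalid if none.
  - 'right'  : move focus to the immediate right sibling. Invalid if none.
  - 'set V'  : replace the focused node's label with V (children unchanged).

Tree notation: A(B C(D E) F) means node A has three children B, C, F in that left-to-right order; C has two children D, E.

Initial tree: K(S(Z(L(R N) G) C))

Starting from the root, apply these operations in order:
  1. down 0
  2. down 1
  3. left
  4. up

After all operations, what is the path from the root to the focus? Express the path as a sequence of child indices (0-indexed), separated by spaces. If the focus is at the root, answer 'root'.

Step 1 (down 0): focus=S path=0 depth=1 children=['Z', 'C'] left=[] right=[] parent=K
Step 2 (down 1): focus=C path=0/1 depth=2 children=[] left=['Z'] right=[] parent=S
Step 3 (left): focus=Z path=0/0 depth=2 children=['L', 'G'] left=[] right=['C'] parent=S
Step 4 (up): focus=S path=0 depth=1 children=['Z', 'C'] left=[] right=[] parent=K

Answer: 0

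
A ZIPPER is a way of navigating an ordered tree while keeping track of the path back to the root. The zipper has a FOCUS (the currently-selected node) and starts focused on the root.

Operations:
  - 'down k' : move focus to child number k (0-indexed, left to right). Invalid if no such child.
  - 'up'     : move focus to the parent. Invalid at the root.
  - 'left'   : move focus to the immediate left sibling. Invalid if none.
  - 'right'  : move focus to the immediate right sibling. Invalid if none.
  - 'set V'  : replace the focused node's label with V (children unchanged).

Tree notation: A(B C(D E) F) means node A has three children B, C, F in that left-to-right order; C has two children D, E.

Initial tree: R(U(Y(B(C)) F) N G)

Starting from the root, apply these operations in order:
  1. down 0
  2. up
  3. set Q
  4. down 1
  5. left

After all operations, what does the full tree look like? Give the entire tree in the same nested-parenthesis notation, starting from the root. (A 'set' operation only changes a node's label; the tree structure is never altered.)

Answer: Q(U(Y(B(C)) F) N G)

Derivation:
Step 1 (down 0): focus=U path=0 depth=1 children=['Y', 'F'] left=[] right=['N', 'G'] parent=R
Step 2 (up): focus=R path=root depth=0 children=['U', 'N', 'G'] (at root)
Step 3 (set Q): focus=Q path=root depth=0 children=['U', 'N', 'G'] (at root)
Step 4 (down 1): focus=N path=1 depth=1 children=[] left=['U'] right=['G'] parent=Q
Step 5 (left): focus=U path=0 depth=1 children=['Y', 'F'] left=[] right=['N', 'G'] parent=Q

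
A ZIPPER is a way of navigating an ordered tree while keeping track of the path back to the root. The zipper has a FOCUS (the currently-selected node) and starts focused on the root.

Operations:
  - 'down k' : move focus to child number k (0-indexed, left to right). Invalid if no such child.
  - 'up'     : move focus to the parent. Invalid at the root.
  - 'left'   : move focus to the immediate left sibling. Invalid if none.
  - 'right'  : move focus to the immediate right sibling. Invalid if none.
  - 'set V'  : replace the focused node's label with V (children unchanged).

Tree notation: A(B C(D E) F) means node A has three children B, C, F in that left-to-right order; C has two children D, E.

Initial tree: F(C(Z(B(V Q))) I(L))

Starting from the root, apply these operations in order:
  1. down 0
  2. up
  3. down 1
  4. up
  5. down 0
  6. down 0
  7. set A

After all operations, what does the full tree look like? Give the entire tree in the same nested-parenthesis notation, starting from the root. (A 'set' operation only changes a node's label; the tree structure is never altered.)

Answer: F(C(A(B(V Q))) I(L))

Derivation:
Step 1 (down 0): focus=C path=0 depth=1 children=['Z'] left=[] right=['I'] parent=F
Step 2 (up): focus=F path=root depth=0 children=['C', 'I'] (at root)
Step 3 (down 1): focus=I path=1 depth=1 children=['L'] left=['C'] right=[] parent=F
Step 4 (up): focus=F path=root depth=0 children=['C', 'I'] (at root)
Step 5 (down 0): focus=C path=0 depth=1 children=['Z'] left=[] right=['I'] parent=F
Step 6 (down 0): focus=Z path=0/0 depth=2 children=['B'] left=[] right=[] parent=C
Step 7 (set A): focus=A path=0/0 depth=2 children=['B'] left=[] right=[] parent=C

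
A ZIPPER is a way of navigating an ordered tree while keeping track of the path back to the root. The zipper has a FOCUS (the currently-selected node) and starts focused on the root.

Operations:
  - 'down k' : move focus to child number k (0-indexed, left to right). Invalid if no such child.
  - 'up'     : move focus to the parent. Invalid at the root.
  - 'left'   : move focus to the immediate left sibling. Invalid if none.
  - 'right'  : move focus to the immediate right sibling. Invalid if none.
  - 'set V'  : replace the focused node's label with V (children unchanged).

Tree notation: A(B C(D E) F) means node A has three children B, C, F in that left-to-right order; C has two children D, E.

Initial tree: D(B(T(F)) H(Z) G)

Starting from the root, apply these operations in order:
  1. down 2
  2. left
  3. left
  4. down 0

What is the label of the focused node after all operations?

Answer: T

Derivation:
Step 1 (down 2): focus=G path=2 depth=1 children=[] left=['B', 'H'] right=[] parent=D
Step 2 (left): focus=H path=1 depth=1 children=['Z'] left=['B'] right=['G'] parent=D
Step 3 (left): focus=B path=0 depth=1 children=['T'] left=[] right=['H', 'G'] parent=D
Step 4 (down 0): focus=T path=0/0 depth=2 children=['F'] left=[] right=[] parent=B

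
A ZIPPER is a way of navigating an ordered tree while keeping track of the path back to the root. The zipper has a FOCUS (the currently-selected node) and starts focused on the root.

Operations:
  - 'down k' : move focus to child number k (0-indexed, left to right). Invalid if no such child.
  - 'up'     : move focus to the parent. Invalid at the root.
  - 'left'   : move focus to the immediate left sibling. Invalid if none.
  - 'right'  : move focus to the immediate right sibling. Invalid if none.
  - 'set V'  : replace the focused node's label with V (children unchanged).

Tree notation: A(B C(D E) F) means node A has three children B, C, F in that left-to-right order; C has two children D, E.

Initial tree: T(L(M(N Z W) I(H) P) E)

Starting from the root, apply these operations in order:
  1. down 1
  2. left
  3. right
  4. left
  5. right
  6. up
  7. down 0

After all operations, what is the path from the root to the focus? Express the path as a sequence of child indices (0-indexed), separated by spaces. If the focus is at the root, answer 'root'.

Step 1 (down 1): focus=E path=1 depth=1 children=[] left=['L'] right=[] parent=T
Step 2 (left): focus=L path=0 depth=1 children=['M', 'I', 'P'] left=[] right=['E'] parent=T
Step 3 (right): focus=E path=1 depth=1 children=[] left=['L'] right=[] parent=T
Step 4 (left): focus=L path=0 depth=1 children=['M', 'I', 'P'] left=[] right=['E'] parent=T
Step 5 (right): focus=E path=1 depth=1 children=[] left=['L'] right=[] parent=T
Step 6 (up): focus=T path=root depth=0 children=['L', 'E'] (at root)
Step 7 (down 0): focus=L path=0 depth=1 children=['M', 'I', 'P'] left=[] right=['E'] parent=T

Answer: 0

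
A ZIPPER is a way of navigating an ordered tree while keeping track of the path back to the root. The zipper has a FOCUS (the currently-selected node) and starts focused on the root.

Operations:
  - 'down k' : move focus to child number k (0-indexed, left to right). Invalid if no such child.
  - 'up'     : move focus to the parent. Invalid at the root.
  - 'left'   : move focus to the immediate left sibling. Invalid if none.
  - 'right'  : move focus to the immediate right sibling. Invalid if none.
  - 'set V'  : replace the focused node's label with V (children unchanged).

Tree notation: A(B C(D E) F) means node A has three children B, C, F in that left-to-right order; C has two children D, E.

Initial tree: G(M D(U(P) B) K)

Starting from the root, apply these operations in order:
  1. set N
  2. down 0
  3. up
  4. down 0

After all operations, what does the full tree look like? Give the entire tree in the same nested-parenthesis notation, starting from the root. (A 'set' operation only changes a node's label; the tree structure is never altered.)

Step 1 (set N): focus=N path=root depth=0 children=['M', 'D', 'K'] (at root)
Step 2 (down 0): focus=M path=0 depth=1 children=[] left=[] right=['D', 'K'] parent=N
Step 3 (up): focus=N path=root depth=0 children=['M', 'D', 'K'] (at root)
Step 4 (down 0): focus=M path=0 depth=1 children=[] left=[] right=['D', 'K'] parent=N

Answer: N(M D(U(P) B) K)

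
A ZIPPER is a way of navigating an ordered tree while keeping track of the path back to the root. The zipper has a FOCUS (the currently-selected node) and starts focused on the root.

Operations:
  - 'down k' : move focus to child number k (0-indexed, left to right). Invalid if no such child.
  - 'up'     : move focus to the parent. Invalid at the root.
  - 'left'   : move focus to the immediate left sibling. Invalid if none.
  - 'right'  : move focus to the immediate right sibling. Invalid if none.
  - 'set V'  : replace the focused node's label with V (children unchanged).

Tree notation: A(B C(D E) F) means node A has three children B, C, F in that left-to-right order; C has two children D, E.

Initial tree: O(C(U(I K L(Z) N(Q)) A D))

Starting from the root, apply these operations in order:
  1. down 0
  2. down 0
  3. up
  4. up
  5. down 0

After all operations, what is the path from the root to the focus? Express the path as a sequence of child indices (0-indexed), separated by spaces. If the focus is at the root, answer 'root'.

Step 1 (down 0): focus=C path=0 depth=1 children=['U', 'A', 'D'] left=[] right=[] parent=O
Step 2 (down 0): focus=U path=0/0 depth=2 children=['I', 'K', 'L', 'N'] left=[] right=['A', 'D'] parent=C
Step 3 (up): focus=C path=0 depth=1 children=['U', 'A', 'D'] left=[] right=[] parent=O
Step 4 (up): focus=O path=root depth=0 children=['C'] (at root)
Step 5 (down 0): focus=C path=0 depth=1 children=['U', 'A', 'D'] left=[] right=[] parent=O

Answer: 0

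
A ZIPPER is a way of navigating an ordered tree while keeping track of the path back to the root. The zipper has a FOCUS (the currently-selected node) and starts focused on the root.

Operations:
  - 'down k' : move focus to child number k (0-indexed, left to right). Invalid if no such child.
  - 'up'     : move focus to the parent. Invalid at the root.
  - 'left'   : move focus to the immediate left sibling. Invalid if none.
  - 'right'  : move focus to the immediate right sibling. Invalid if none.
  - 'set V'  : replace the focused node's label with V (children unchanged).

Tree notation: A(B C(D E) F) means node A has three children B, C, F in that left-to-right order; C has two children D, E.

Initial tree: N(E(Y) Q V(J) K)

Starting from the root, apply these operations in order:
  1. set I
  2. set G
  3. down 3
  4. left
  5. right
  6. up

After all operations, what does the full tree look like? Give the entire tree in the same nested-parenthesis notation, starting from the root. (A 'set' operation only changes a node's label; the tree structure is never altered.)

Answer: G(E(Y) Q V(J) K)

Derivation:
Step 1 (set I): focus=I path=root depth=0 children=['E', 'Q', 'V', 'K'] (at root)
Step 2 (set G): focus=G path=root depth=0 children=['E', 'Q', 'V', 'K'] (at root)
Step 3 (down 3): focus=K path=3 depth=1 children=[] left=['E', 'Q', 'V'] right=[] parent=G
Step 4 (left): focus=V path=2 depth=1 children=['J'] left=['E', 'Q'] right=['K'] parent=G
Step 5 (right): focus=K path=3 depth=1 children=[] left=['E', 'Q', 'V'] right=[] parent=G
Step 6 (up): focus=G path=root depth=0 children=['E', 'Q', 'V', 'K'] (at root)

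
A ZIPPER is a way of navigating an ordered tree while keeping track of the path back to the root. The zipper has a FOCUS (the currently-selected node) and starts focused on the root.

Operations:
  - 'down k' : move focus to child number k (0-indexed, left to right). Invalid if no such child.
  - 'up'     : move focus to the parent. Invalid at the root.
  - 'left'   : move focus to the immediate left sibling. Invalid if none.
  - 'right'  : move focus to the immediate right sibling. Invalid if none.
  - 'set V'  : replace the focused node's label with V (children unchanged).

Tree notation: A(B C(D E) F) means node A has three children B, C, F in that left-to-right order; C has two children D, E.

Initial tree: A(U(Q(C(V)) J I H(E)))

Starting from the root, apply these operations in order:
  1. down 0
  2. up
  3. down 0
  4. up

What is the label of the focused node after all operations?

Answer: A

Derivation:
Step 1 (down 0): focus=U path=0 depth=1 children=['Q', 'J', 'I', 'H'] left=[] right=[] parent=A
Step 2 (up): focus=A path=root depth=0 children=['U'] (at root)
Step 3 (down 0): focus=U path=0 depth=1 children=['Q', 'J', 'I', 'H'] left=[] right=[] parent=A
Step 4 (up): focus=A path=root depth=0 children=['U'] (at root)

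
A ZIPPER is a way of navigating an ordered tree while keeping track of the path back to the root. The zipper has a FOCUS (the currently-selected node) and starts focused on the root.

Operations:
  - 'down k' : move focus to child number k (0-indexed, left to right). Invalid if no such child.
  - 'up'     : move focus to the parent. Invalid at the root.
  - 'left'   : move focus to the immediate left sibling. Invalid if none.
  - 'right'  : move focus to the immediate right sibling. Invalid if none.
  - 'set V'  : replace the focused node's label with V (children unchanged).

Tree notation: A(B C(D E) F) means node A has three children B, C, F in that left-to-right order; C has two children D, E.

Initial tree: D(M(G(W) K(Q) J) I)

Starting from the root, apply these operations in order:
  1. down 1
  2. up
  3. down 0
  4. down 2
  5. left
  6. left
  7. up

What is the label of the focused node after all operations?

Step 1 (down 1): focus=I path=1 depth=1 children=[] left=['M'] right=[] parent=D
Step 2 (up): focus=D path=root depth=0 children=['M', 'I'] (at root)
Step 3 (down 0): focus=M path=0 depth=1 children=['G', 'K', 'J'] left=[] right=['I'] parent=D
Step 4 (down 2): focus=J path=0/2 depth=2 children=[] left=['G', 'K'] right=[] parent=M
Step 5 (left): focus=K path=0/1 depth=2 children=['Q'] left=['G'] right=['J'] parent=M
Step 6 (left): focus=G path=0/0 depth=2 children=['W'] left=[] right=['K', 'J'] parent=M
Step 7 (up): focus=M path=0 depth=1 children=['G', 'K', 'J'] left=[] right=['I'] parent=D

Answer: M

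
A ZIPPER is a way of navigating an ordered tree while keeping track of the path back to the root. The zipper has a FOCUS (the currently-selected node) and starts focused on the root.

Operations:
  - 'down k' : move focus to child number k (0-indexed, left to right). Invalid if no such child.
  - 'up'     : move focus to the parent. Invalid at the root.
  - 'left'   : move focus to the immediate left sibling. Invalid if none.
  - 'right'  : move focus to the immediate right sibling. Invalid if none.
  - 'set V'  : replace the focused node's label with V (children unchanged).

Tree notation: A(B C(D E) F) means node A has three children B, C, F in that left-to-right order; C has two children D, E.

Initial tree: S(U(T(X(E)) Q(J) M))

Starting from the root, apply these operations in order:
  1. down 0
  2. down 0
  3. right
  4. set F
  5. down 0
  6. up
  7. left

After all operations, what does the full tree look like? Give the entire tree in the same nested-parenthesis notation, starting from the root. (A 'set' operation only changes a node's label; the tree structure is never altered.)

Step 1 (down 0): focus=U path=0 depth=1 children=['T', 'Q', 'M'] left=[] right=[] parent=S
Step 2 (down 0): focus=T path=0/0 depth=2 children=['X'] left=[] right=['Q', 'M'] parent=U
Step 3 (right): focus=Q path=0/1 depth=2 children=['J'] left=['T'] right=['M'] parent=U
Step 4 (set F): focus=F path=0/1 depth=2 children=['J'] left=['T'] right=['M'] parent=U
Step 5 (down 0): focus=J path=0/1/0 depth=3 children=[] left=[] right=[] parent=F
Step 6 (up): focus=F path=0/1 depth=2 children=['J'] left=['T'] right=['M'] parent=U
Step 7 (left): focus=T path=0/0 depth=2 children=['X'] left=[] right=['F', 'M'] parent=U

Answer: S(U(T(X(E)) F(J) M))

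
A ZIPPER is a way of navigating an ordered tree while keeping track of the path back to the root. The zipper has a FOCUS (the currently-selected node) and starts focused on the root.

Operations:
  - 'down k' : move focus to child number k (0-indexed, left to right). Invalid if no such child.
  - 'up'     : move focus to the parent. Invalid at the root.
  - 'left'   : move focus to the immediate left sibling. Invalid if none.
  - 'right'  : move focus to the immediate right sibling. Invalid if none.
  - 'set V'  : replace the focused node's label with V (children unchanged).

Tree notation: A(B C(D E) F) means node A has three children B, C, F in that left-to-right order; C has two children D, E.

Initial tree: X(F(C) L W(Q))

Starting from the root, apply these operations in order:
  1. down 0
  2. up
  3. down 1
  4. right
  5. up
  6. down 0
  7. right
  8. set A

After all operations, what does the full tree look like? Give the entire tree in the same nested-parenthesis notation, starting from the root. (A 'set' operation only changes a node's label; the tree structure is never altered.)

Answer: X(F(C) A W(Q))

Derivation:
Step 1 (down 0): focus=F path=0 depth=1 children=['C'] left=[] right=['L', 'W'] parent=X
Step 2 (up): focus=X path=root depth=0 children=['F', 'L', 'W'] (at root)
Step 3 (down 1): focus=L path=1 depth=1 children=[] left=['F'] right=['W'] parent=X
Step 4 (right): focus=W path=2 depth=1 children=['Q'] left=['F', 'L'] right=[] parent=X
Step 5 (up): focus=X path=root depth=0 children=['F', 'L', 'W'] (at root)
Step 6 (down 0): focus=F path=0 depth=1 children=['C'] left=[] right=['L', 'W'] parent=X
Step 7 (right): focus=L path=1 depth=1 children=[] left=['F'] right=['W'] parent=X
Step 8 (set A): focus=A path=1 depth=1 children=[] left=['F'] right=['W'] parent=X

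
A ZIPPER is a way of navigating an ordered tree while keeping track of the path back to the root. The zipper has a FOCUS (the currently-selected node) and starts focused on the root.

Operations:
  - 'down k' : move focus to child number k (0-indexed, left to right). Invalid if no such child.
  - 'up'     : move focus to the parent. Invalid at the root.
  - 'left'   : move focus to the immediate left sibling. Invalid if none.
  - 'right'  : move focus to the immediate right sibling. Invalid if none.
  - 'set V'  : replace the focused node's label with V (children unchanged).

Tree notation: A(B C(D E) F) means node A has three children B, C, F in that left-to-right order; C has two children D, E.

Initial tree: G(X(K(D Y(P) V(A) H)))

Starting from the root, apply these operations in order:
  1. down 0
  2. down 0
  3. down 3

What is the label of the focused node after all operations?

Step 1 (down 0): focus=X path=0 depth=1 children=['K'] left=[] right=[] parent=G
Step 2 (down 0): focus=K path=0/0 depth=2 children=['D', 'Y', 'V', 'H'] left=[] right=[] parent=X
Step 3 (down 3): focus=H path=0/0/3 depth=3 children=[] left=['D', 'Y', 'V'] right=[] parent=K

Answer: H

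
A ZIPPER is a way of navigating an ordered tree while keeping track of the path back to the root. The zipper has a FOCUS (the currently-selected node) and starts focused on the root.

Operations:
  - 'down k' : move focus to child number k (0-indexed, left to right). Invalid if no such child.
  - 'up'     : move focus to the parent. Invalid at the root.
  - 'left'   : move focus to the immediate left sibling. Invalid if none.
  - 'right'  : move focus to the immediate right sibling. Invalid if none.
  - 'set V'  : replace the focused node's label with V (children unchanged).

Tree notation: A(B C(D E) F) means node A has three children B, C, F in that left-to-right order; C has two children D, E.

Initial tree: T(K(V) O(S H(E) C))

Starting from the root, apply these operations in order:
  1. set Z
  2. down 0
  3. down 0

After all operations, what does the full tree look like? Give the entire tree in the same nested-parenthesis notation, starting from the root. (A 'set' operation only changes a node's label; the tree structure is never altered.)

Step 1 (set Z): focus=Z path=root depth=0 children=['K', 'O'] (at root)
Step 2 (down 0): focus=K path=0 depth=1 children=['V'] left=[] right=['O'] parent=Z
Step 3 (down 0): focus=V path=0/0 depth=2 children=[] left=[] right=[] parent=K

Answer: Z(K(V) O(S H(E) C))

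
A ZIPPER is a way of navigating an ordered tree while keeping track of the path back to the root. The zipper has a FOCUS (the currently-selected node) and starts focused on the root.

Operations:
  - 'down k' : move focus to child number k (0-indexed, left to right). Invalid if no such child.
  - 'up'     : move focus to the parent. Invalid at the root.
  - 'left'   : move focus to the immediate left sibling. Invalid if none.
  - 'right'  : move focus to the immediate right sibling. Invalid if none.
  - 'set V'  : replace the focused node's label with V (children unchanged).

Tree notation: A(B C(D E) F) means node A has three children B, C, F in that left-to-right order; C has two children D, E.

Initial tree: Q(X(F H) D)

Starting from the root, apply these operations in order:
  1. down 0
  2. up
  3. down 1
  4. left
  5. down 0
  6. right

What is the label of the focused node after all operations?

Step 1 (down 0): focus=X path=0 depth=1 children=['F', 'H'] left=[] right=['D'] parent=Q
Step 2 (up): focus=Q path=root depth=0 children=['X', 'D'] (at root)
Step 3 (down 1): focus=D path=1 depth=1 children=[] left=['X'] right=[] parent=Q
Step 4 (left): focus=X path=0 depth=1 children=['F', 'H'] left=[] right=['D'] parent=Q
Step 5 (down 0): focus=F path=0/0 depth=2 children=[] left=[] right=['H'] parent=X
Step 6 (right): focus=H path=0/1 depth=2 children=[] left=['F'] right=[] parent=X

Answer: H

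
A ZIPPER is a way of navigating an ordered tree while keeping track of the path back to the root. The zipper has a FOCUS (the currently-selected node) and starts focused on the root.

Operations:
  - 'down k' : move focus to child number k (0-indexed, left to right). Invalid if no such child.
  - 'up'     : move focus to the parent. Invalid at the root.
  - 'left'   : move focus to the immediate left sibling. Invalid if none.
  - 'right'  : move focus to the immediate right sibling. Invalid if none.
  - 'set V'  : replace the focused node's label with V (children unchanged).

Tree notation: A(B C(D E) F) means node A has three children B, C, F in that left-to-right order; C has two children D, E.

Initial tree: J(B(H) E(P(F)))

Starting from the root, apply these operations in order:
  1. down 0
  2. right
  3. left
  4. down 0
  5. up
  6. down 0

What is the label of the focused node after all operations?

Answer: H

Derivation:
Step 1 (down 0): focus=B path=0 depth=1 children=['H'] left=[] right=['E'] parent=J
Step 2 (right): focus=E path=1 depth=1 children=['P'] left=['B'] right=[] parent=J
Step 3 (left): focus=B path=0 depth=1 children=['H'] left=[] right=['E'] parent=J
Step 4 (down 0): focus=H path=0/0 depth=2 children=[] left=[] right=[] parent=B
Step 5 (up): focus=B path=0 depth=1 children=['H'] left=[] right=['E'] parent=J
Step 6 (down 0): focus=H path=0/0 depth=2 children=[] left=[] right=[] parent=B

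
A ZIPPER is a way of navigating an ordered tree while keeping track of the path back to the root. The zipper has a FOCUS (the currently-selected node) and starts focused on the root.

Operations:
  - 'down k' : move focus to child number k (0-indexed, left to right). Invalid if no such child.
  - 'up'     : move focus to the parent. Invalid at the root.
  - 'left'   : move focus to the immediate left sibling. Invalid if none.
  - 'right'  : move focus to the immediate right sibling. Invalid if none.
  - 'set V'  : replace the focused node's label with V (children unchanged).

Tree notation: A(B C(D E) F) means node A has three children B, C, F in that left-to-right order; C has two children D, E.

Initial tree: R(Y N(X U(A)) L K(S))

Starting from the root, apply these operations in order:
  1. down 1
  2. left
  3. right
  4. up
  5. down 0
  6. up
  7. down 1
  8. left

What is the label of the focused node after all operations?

Step 1 (down 1): focus=N path=1 depth=1 children=['X', 'U'] left=['Y'] right=['L', 'K'] parent=R
Step 2 (left): focus=Y path=0 depth=1 children=[] left=[] right=['N', 'L', 'K'] parent=R
Step 3 (right): focus=N path=1 depth=1 children=['X', 'U'] left=['Y'] right=['L', 'K'] parent=R
Step 4 (up): focus=R path=root depth=0 children=['Y', 'N', 'L', 'K'] (at root)
Step 5 (down 0): focus=Y path=0 depth=1 children=[] left=[] right=['N', 'L', 'K'] parent=R
Step 6 (up): focus=R path=root depth=0 children=['Y', 'N', 'L', 'K'] (at root)
Step 7 (down 1): focus=N path=1 depth=1 children=['X', 'U'] left=['Y'] right=['L', 'K'] parent=R
Step 8 (left): focus=Y path=0 depth=1 children=[] left=[] right=['N', 'L', 'K'] parent=R

Answer: Y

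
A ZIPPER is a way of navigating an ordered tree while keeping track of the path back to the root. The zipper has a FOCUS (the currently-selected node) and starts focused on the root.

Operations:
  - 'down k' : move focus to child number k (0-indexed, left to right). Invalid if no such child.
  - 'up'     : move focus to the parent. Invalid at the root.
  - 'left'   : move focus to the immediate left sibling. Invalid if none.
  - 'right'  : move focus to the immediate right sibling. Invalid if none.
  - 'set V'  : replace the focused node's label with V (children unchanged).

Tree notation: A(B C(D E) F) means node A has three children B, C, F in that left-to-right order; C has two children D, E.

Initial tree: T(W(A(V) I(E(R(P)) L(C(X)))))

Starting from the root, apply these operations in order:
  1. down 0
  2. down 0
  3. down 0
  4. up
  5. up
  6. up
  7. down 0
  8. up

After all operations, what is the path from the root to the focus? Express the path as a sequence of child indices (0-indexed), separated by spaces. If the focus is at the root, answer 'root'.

Answer: root

Derivation:
Step 1 (down 0): focus=W path=0 depth=1 children=['A', 'I'] left=[] right=[] parent=T
Step 2 (down 0): focus=A path=0/0 depth=2 children=['V'] left=[] right=['I'] parent=W
Step 3 (down 0): focus=V path=0/0/0 depth=3 children=[] left=[] right=[] parent=A
Step 4 (up): focus=A path=0/0 depth=2 children=['V'] left=[] right=['I'] parent=W
Step 5 (up): focus=W path=0 depth=1 children=['A', 'I'] left=[] right=[] parent=T
Step 6 (up): focus=T path=root depth=0 children=['W'] (at root)
Step 7 (down 0): focus=W path=0 depth=1 children=['A', 'I'] left=[] right=[] parent=T
Step 8 (up): focus=T path=root depth=0 children=['W'] (at root)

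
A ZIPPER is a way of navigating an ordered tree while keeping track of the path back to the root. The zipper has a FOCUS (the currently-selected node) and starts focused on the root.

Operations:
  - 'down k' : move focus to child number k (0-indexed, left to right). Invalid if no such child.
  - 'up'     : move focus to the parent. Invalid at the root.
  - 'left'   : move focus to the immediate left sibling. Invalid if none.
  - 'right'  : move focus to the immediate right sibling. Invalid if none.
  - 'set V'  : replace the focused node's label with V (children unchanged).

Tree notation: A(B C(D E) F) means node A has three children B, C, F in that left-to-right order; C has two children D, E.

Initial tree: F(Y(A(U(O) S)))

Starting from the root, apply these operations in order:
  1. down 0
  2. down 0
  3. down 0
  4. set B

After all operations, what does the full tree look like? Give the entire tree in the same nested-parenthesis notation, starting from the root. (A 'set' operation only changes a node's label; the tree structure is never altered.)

Step 1 (down 0): focus=Y path=0 depth=1 children=['A'] left=[] right=[] parent=F
Step 2 (down 0): focus=A path=0/0 depth=2 children=['U', 'S'] left=[] right=[] parent=Y
Step 3 (down 0): focus=U path=0/0/0 depth=3 children=['O'] left=[] right=['S'] parent=A
Step 4 (set B): focus=B path=0/0/0 depth=3 children=['O'] left=[] right=['S'] parent=A

Answer: F(Y(A(B(O) S)))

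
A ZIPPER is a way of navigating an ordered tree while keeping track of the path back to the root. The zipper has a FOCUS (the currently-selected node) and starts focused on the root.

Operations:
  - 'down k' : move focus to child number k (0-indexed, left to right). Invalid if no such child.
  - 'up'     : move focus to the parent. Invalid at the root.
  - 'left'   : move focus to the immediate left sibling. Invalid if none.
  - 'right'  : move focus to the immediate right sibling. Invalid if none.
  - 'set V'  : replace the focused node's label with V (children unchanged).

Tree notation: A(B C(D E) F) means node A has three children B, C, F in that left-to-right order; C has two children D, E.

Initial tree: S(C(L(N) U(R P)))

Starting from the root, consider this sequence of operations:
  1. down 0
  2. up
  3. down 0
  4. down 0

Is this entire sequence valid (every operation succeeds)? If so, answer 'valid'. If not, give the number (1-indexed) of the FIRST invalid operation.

Step 1 (down 0): focus=C path=0 depth=1 children=['L', 'U'] left=[] right=[] parent=S
Step 2 (up): focus=S path=root depth=0 children=['C'] (at root)
Step 3 (down 0): focus=C path=0 depth=1 children=['L', 'U'] left=[] right=[] parent=S
Step 4 (down 0): focus=L path=0/0 depth=2 children=['N'] left=[] right=['U'] parent=C

Answer: valid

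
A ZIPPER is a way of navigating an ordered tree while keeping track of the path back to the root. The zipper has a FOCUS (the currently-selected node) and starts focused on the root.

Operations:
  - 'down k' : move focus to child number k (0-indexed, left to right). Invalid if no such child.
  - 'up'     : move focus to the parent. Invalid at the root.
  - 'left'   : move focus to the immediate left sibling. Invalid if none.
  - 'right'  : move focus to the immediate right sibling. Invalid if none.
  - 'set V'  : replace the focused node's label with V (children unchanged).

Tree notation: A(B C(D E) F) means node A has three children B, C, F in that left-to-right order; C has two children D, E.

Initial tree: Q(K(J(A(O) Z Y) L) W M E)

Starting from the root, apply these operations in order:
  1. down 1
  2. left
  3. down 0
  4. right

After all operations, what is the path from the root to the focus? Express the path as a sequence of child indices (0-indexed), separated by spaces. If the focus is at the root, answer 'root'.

Step 1 (down 1): focus=W path=1 depth=1 children=[] left=['K'] right=['M', 'E'] parent=Q
Step 2 (left): focus=K path=0 depth=1 children=['J', 'L'] left=[] right=['W', 'M', 'E'] parent=Q
Step 3 (down 0): focus=J path=0/0 depth=2 children=['A', 'Z', 'Y'] left=[] right=['L'] parent=K
Step 4 (right): focus=L path=0/1 depth=2 children=[] left=['J'] right=[] parent=K

Answer: 0 1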